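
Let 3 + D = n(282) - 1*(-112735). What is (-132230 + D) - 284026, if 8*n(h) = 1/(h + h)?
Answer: -1369500287/4512 ≈ -3.0352e+5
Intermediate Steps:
n(h) = 1/(16*h) (n(h) = 1/(8*(h + h)) = 1/(8*((2*h))) = (1/(2*h))/8 = 1/(16*h))
D = 508646785/4512 (D = -3 + ((1/16)/282 - 1*(-112735)) = -3 + ((1/16)*(1/282) + 112735) = -3 + (1/4512 + 112735) = -3 + 508660321/4512 = 508646785/4512 ≈ 1.1273e+5)
(-132230 + D) - 284026 = (-132230 + 508646785/4512) - 284026 = -87974975/4512 - 284026 = -1369500287/4512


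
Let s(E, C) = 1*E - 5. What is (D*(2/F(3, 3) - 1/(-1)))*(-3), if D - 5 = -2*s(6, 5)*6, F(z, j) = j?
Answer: 35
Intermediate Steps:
s(E, C) = -5 + E (s(E, C) = E - 5 = -5 + E)
D = -7 (D = 5 - 2*(-5 + 6)*6 = 5 - 2*6 = 5 - 12 = -7)
(D*(2/F(3, 3) - 1/(-1)))*(-3) = -7*(2/3 - 1/(-1))*(-3) = -7*(2*(1/3) - 1*(-1))*(-3) = -7*(2/3 + 1)*(-3) = -7*5/3*(-3) = -35/3*(-3) = 35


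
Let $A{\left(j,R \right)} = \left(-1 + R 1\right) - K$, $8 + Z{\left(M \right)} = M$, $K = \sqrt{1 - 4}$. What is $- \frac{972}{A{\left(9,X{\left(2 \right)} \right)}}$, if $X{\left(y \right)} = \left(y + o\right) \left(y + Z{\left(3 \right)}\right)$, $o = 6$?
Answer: $\frac{6075}{157} - \frac{243 i \sqrt{3}}{157} \approx 38.694 - 2.6808 i$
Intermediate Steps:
$K = i \sqrt{3}$ ($K = \sqrt{-3} = i \sqrt{3} \approx 1.732 i$)
$Z{\left(M \right)} = -8 + M$
$X{\left(y \right)} = \left(-5 + y\right) \left(6 + y\right)$ ($X{\left(y \right)} = \left(y + 6\right) \left(y + \left(-8 + 3\right)\right) = \left(6 + y\right) \left(y - 5\right) = \left(6 + y\right) \left(-5 + y\right) = \left(-5 + y\right) \left(6 + y\right)$)
$A{\left(j,R \right)} = -1 + R - i \sqrt{3}$ ($A{\left(j,R \right)} = \left(-1 + R 1\right) - i \sqrt{3} = \left(-1 + R\right) - i \sqrt{3} = -1 + R - i \sqrt{3}$)
$- \frac{972}{A{\left(9,X{\left(2 \right)} \right)}} = - \frac{972}{-1 + \left(-30 + 2 + 2^{2}\right) - i \sqrt{3}} = - \frac{972}{-1 + \left(-30 + 2 + 4\right) - i \sqrt{3}} = - \frac{972}{-1 - 24 - i \sqrt{3}} = - \frac{972}{-25 - i \sqrt{3}}$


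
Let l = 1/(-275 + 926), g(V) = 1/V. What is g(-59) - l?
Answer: -710/38409 ≈ -0.018485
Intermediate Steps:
l = 1/651 ≈ 0.0015361
g(-59) - l = 1/(-59) - 1*1/651 = -1/59 - 1/651 = -710/38409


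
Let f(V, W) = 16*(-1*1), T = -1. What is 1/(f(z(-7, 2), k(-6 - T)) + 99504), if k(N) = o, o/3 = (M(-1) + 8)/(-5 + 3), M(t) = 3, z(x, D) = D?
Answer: 1/99488 ≈ 1.0051e-5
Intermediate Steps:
o = -33/2 (o = 3*((3 + 8)/(-5 + 3)) = 3*(11/(-2)) = 3*(11*(-½)) = 3*(-11/2) = -33/2 ≈ -16.500)
k(N) = -33/2
f(V, W) = -16 (f(V, W) = 16*(-1) = -16)
1/(f(z(-7, 2), k(-6 - T)) + 99504) = 1/(-16 + 99504) = 1/99488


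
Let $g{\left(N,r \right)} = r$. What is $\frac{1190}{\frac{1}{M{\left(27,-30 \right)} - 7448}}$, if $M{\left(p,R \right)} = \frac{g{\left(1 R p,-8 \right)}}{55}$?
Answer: $- \frac{97496224}{11} \approx -8.8633 \cdot 10^{6}$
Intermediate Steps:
$M{\left(p,R \right)} = - \frac{8}{55}$
$\frac{1190}{\frac{1}{M{\left(27,-30 \right)} - 7448}} = \frac{1190}{\frac{1}{- \frac{8}{55} - 7448}} = \frac{1190}{\frac{1}{- \frac{409648}{55}}} = \frac{1190}{- \frac{55}{409648}} = 1190 \left(- \frac{409648}{55}\right) = - \frac{97496224}{11}$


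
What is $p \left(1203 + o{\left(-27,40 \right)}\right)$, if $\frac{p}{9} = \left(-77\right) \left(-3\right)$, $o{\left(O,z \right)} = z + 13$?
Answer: $2611224$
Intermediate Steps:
$o{\left(O,z \right)} = 13 + z$
$p = 2079$ ($p = 9 \left(\left(-77\right) \left(-3\right)\right) = 9 \cdot 231 = 2079$)
$p \left(1203 + o{\left(-27,40 \right)}\right) = 2079 \left(1203 + \left(13 + 40\right)\right) = 2079 \left(1203 + 53\right) = 2079 \cdot 1256 = 2611224$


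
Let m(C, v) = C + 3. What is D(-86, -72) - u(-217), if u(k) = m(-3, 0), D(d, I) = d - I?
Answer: -14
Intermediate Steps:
m(C, v) = 3 + C
u(k) = 0 (u(k) = 3 - 3 = 0)
D(-86, -72) - u(-217) = (-86 - 1*(-72)) - 1*0 = (-86 + 72) + 0 = -14 + 0 = -14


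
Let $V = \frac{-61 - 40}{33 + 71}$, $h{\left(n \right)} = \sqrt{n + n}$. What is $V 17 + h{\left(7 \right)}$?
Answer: $- \frac{1717}{104} + \sqrt{14} \approx -12.768$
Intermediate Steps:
$h{\left(n \right)} = \sqrt{2} \sqrt{n}$ ($h{\left(n \right)} = \sqrt{2 n} = \sqrt{2} \sqrt{n}$)
$V = - \frac{101}{104} \approx -0.97115$
$V 17 + h{\left(7 \right)} = \left(- \frac{101}{104}\right) 17 + \sqrt{2} \sqrt{7} = - \frac{1717}{104} + \sqrt{14}$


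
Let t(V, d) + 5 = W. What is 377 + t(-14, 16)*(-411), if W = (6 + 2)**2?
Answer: -23872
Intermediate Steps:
W = 64 (W = 8**2 = 64)
t(V, d) = 59 (t(V, d) = -5 + 64 = 59)
377 + t(-14, 16)*(-411) = 377 + 59*(-411) = 377 - 24249 = -23872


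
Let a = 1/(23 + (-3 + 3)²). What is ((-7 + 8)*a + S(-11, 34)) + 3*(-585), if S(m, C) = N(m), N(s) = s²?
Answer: -37581/23 ≈ -1634.0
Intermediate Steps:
S(m, C) = m²
a = 1/23 (a = 1/(23 + 0²) = 1/(23 + 0) = 1/23 ≈ 0.043478)
((-7 + 8)*a + S(-11, 34)) + 3*(-585) = ((-7 + 8)*(1/23) + (-11)²) + 3*(-585) = (1*(1/23) + 121) - 1755 = (1/23 + 121) - 1755 = 2784/23 - 1755 = -37581/23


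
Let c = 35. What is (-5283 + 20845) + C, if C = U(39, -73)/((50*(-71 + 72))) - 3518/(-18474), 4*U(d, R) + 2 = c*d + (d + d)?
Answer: 28762901117/1847400 ≈ 15569.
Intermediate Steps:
U(d, R) = -1/2 + 37*d/4 (U(d, R) = -1/2 + (35*d + (d + d))/4 = -1/2 + (35*d + 2*d)/4 = -1/2 + (37*d)/4 = -1/2 + 37*d/4)
C = 13662317/1847400 (C = (-1/2 + (37/4)*39)/((50*(-71 + 72))) - 3518/(-18474) = (-1/2 + 1443/4)/((50*1)) - 3518*(-1/18474) = (1441/4)/50 + 1759/9237 = (1441/4)*(1/50) + 1759/9237 = 1441/200 + 1759/9237 = 13662317/1847400 ≈ 7.3954)
(-5283 + 20845) + C = (-5283 + 20845) + 13662317/1847400 = 15562 + 13662317/1847400 = 28762901117/1847400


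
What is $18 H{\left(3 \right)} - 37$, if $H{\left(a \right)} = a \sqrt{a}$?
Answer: $-37 + 54 \sqrt{3} \approx 56.531$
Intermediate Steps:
$H{\left(a \right)} = a^{\frac{3}{2}}$
$18 H{\left(3 \right)} - 37 = 18 \cdot 3^{\frac{3}{2}} - 37 = 18 \cdot 3 \sqrt{3} - 37 = 54 \sqrt{3} - 37 = -37 + 54 \sqrt{3}$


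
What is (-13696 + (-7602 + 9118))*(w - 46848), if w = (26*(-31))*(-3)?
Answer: 541157400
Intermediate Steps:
w = 2418 (w = -806*(-3) = 2418)
(-13696 + (-7602 + 9118))*(w - 46848) = (-13696 + (-7602 + 9118))*(2418 - 46848) = (-13696 + 1516)*(-44430) = -12180*(-44430) = 541157400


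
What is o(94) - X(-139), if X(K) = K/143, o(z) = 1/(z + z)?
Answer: 26275/26884 ≈ 0.97735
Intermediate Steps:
o(z) = 1/(2*z)
X(K) = K/143 (X(K) = K*(1/143) = K/143)
o(94) - X(-139) = (½)/94 - (-139)/143 = (½)*(1/94) - 1*(-139/143) = 1/188 + 139/143 = 26275/26884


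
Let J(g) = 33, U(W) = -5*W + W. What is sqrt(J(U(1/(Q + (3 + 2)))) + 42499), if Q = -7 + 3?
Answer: 14*sqrt(217) ≈ 206.23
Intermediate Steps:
Q = -4
U(W) = -4*W
sqrt(J(U(1/(Q + (3 + 2)))) + 42499) = sqrt(33 + 42499) = sqrt(42532) = 14*sqrt(217)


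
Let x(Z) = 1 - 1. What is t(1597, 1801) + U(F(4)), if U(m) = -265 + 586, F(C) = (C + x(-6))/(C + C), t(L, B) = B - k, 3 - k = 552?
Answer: 2671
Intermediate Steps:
k = -549 (k = 3 - 1*552 = 3 - 552 = -549)
t(L, B) = 549 + B (t(L, B) = B - 1*(-549) = B + 549 = 549 + B)
x(Z) = 0
F(C) = ½ (F(C) = (C + 0)/(C + C) = C/((2*C)) = C*(1/(2*C)) = ½)
U(m) = 321
t(1597, 1801) + U(F(4)) = (549 + 1801) + 321 = 2350 + 321 = 2671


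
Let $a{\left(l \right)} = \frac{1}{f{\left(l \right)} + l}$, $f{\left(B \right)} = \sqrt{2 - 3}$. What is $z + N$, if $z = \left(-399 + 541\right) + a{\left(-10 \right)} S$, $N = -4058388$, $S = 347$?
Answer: $- \frac{409886316}{101} - \frac{347 i}{101} \approx -4.0583 \cdot 10^{6} - 3.4356 i$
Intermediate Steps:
$f{\left(B \right)} = i$ ($f{\left(B \right)} = \sqrt{-1} = i$)
$a{\left(l \right)} = \frac{1}{i + l}$
$z = 142 + \frac{347 \left(-10 - i\right)}{101}$ ($z = \left(-399 + 541\right) + \frac{1}{i - 10} \cdot 347 = 142 + \frac{1}{-10 + i} 347 = 142 + \frac{-10 - i}{101} \cdot 347 = 142 + \frac{347 \left(-10 - i\right)}{101} \approx 107.64 - 3.4356 i$)
$z + N = \left(\frac{10872}{101} - \frac{347 i}{101}\right) - 4058388 = - \frac{409886316}{101} - \frac{347 i}{101}$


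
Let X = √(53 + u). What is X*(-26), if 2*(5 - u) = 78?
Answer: -26*√19 ≈ -113.33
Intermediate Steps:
u = -34 (u = 5 - ½*78 = 5 - 39 = -34)
X = √19 (X = √(53 - 34) = √19 ≈ 4.3589)
X*(-26) = √19*(-26) = -26*√19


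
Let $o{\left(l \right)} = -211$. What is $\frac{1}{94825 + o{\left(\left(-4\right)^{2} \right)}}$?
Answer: $\frac{1}{94614} \approx 1.0569 \cdot 10^{-5}$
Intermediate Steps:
$\frac{1}{94825 + o{\left(\left(-4\right)^{2} \right)}} = \frac{1}{94825 - 211} = \frac{1}{94614}$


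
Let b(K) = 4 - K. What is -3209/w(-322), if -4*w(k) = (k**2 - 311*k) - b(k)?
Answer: 3209/50875 ≈ 0.063076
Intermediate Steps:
w(k) = 1 - k**2/4 + 155*k/2 (w(k) = -((k**2 - 311*k) - (4 - k))/4 = -((k**2 - 311*k) + (-4 + k))/4 = -(-4 + k**2 - 310*k)/4 = 1 - k**2/4 + 155*k/2)
-3209/w(-322) = -3209/(1 - 1/4*(-322)**2 + (155/2)*(-322)) = -3209/(1 - 1/4*103684 - 24955) = -3209/(1 - 25921 - 24955) = -3209/(-50875) = -3209*(-1/50875) = 3209/50875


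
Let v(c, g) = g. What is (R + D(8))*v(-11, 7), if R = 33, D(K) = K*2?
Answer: 343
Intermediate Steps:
D(K) = 2*K
(R + D(8))*v(-11, 7) = (33 + 2*8)*7 = (33 + 16)*7 = 49*7 = 343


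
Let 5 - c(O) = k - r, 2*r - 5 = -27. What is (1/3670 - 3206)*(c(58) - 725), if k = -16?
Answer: 1682540717/734 ≈ 2.2923e+6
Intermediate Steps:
r = -11 (r = 5/2 + (1/2)*(-27) = 5/2 - 27/2 = -11)
c(O) = 10 (c(O) = 5 - (-16 - 1*(-11)) = 5 - (-16 + 11) = 5 - 1*(-5) = 5 + 5 = 10)
(1/3670 - 3206)*(c(58) - 725) = (1/3670 - 3206)*(10 - 725) = (1/3670 - 3206)*(-715) = -11766019/3670*(-715) = 1682540717/734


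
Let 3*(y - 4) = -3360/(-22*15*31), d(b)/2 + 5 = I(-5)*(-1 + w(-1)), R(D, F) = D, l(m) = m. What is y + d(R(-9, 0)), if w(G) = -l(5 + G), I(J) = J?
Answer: 45124/1023 ≈ 44.109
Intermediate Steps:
w(G) = -5 - G (w(G) = -(5 + G) = -5 - G)
d(b) = 40 (d(b) = -10 + 2*(-5*(-1 + (-5 - 1*(-1)))) = -10 + 2*(-5*(-1 + (-5 + 1))) = -10 + 2*(-5*(-1 - 4)) = -10 + 2*(-5*(-5)) = -10 + 2*25 = -10 + 50 = 40)
y = 4204/1023 (y = 4 + (-3360/(-22*15*31))/3 = 4 + (-3360/((-330*31)))/3 = 4 + (-3360/(-10230))/3 = 4 + (-3360*(-1/10230))/3 = 4 + (⅓)*(112/341) = 4 + 112/1023 = 4204/1023 ≈ 4.1095)
y + d(R(-9, 0)) = 4204/1023 + 40 = 45124/1023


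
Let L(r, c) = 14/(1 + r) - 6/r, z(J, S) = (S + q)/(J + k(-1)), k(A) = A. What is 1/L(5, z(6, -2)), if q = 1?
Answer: 15/17 ≈ 0.88235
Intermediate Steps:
z(J, S) = (1 + S)/(-1 + J) (z(J, S) = (S + 1)/(J - 1) = (1 + S)/(-1 + J))
L(r, c) = -6/r + 14/(1 + r)
1/L(5, z(6, -2)) = 1/(2*(-3 + 4*5)/(5*(1 + 5))) = 1/(2*(1/5)*(-3 + 20)/6) = 1/(2*(1/5)*(1/6)*17) = 1/(17/15) = 15/17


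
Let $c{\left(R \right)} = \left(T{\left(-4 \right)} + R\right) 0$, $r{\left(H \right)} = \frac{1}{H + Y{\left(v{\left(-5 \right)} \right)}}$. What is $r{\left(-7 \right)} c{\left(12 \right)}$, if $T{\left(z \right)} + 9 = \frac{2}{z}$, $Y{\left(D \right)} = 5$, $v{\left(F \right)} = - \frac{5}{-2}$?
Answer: $0$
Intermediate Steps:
$v{\left(F \right)} = \frac{5}{2}$ ($v{\left(F \right)} = \left(-5\right) \left(- \frac{1}{2}\right) = \frac{5}{2}$)
$T{\left(z \right)} = -9 + \frac{2}{z}$
$r{\left(H \right)} = \frac{1}{5 + H}$ ($r{\left(H \right)} = \frac{1}{H + 5} = \frac{1}{5 + H}$)
$c{\left(R \right)} = 0$ ($c{\left(R \right)} = \left(\left(-9 + \frac{2}{-4}\right) + R\right) 0 = \left(\left(-9 + 2 \left(- \frac{1}{4}\right)\right) + R\right) 0 = \left(\left(-9 - \frac{1}{2}\right) + R\right) 0 = \left(- \frac{19}{2} + R\right) 0 = 0$)
$r{\left(-7 \right)} c{\left(12 \right)} = \frac{1}{5 - 7} \cdot 0 = \frac{1}{-2} \cdot 0 = \left(- \frac{1}{2}\right) 0 = 0$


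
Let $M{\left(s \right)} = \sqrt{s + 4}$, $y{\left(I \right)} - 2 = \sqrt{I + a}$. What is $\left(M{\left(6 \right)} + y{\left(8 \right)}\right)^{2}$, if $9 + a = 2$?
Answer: $\left(3 + \sqrt{10}\right)^{2} \approx 37.974$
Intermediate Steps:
$a = -7$ ($a = -9 + 2 = -7$)
$y{\left(I \right)} = 2 + \sqrt{-7 + I}$ ($y{\left(I \right)} = 2 + \sqrt{I - 7} = 2 + \sqrt{-7 + I}$)
$M{\left(s \right)} = \sqrt{4 + s}$
$\left(M{\left(6 \right)} + y{\left(8 \right)}\right)^{2} = \left(\sqrt{4 + 6} + \left(2 + \sqrt{-7 + 8}\right)\right)^{2} = \left(\sqrt{10} + \left(2 + \sqrt{1}\right)\right)^{2} = \left(\sqrt{10} + \left(2 + 1\right)\right)^{2} = \left(\sqrt{10} + 3\right)^{2} = \left(3 + \sqrt{10}\right)^{2}$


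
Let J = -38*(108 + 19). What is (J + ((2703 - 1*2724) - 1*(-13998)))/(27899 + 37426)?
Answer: 9151/65325 ≈ 0.14008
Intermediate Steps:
J = -4826 (J = -38*127 = -4826)
(J + ((2703 - 1*2724) - 1*(-13998)))/(27899 + 37426) = (-4826 + ((2703 - 1*2724) - 1*(-13998)))/(27899 + 37426) = (-4826 + ((2703 - 2724) + 13998))/65325 = (-4826 + (-21 + 13998))*(1/65325) = (-4826 + 13977)*(1/65325) = 9151*(1/65325) = 9151/65325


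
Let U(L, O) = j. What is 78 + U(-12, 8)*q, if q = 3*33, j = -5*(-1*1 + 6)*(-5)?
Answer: 12453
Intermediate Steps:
j = 125 (j = -5*(-1 + 6)*(-5) = -5*5*(-5) = -25*(-5) = 125)
U(L, O) = 125
q = 99
78 + U(-12, 8)*q = 78 + 125*99 = 78 + 12375 = 12453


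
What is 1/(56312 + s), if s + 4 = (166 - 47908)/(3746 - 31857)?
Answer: 28111/1582921930 ≈ 1.7759e-5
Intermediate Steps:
s = -64702/28111 (s = -4 + (166 - 47908)/(3746 - 31857) = -4 - 47742/(-28111) = -4 - 47742*(-1/28111) = -4 + 47742/28111 = -64702/28111 ≈ -2.3017)
1/(56312 + s) = 1/(56312 - 64702/28111) = 1/(1582921930/28111) = 28111/1582921930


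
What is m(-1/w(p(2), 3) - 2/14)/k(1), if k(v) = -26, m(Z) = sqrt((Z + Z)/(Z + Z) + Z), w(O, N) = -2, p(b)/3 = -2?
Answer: -sqrt(266)/364 ≈ -0.044806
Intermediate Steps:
p(b) = -6 (p(b) = 3*(-2) = -6)
m(Z) = sqrt(1 + Z) (m(Z) = sqrt((2*Z)/((2*Z)) + Z) = sqrt((2*Z)*(1/(2*Z)) + Z) = sqrt(1 + Z))
m(-1/w(p(2), 3) - 2/14)/k(1) = sqrt(1 + (-1/(-2) - 2/14))/(-26) = sqrt(1 + (-1*(-1/2) - 2*1/14))*(-1/26) = sqrt(1 + (1/2 - 1/7))*(-1/26) = sqrt(1 + 5/14)*(-1/26) = sqrt(19/14)*(-1/26) = (sqrt(266)/14)*(-1/26) = -sqrt(266)/364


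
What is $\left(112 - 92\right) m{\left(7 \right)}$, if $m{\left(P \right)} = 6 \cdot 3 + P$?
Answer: $500$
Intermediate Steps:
$m{\left(P \right)} = 18 + P$
$\left(112 - 92\right) m{\left(7 \right)} = \left(112 - 92\right) \left(18 + 7\right) = 20 \cdot 25 = 500$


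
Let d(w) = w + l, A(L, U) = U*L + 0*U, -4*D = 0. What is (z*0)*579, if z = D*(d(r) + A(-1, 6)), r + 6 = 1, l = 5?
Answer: 0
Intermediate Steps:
D = 0 (D = -¼*0 = 0)
r = -5 (r = -6 + 1 = -5)
A(L, U) = L*U (A(L, U) = L*U + 0 = L*U)
d(w) = 5 + w (d(w) = w + 5 = 5 + w)
z = 0 (z = 0*((5 - 5) - 1*6) = 0*(0 - 6) = 0*(-6) = 0)
(z*0)*579 = (0*0)*579 = 0*579 = 0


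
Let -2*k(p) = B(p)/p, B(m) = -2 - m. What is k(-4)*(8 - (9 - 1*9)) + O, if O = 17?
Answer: 19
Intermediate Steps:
k(p) = -(-2 - p)/(2*p)
k(-4)*(8 - (9 - 1*9)) + O = ((½)*(2 - 4)/(-4))*(8 - (9 - 1*9)) + 17 = ((½)*(-¼)*(-2))*(8 - (9 - 9)) + 17 = (8 - 1*0)/4 + 17 = (8 + 0)/4 + 17 = (¼)*8 + 17 = 2 + 17 = 19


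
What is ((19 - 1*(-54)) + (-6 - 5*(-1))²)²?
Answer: 5476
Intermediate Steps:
((19 - 1*(-54)) + (-6 - 5*(-1))²)² = ((19 + 54) + (-6 + 5)²)² = (73 + (-1)²)² = (73 + 1)² = 74² = 5476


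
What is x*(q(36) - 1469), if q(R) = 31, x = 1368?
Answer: -1967184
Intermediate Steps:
x*(q(36) - 1469) = 1368*(31 - 1469) = 1368*(-1438) = -1967184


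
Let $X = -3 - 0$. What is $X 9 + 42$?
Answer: $15$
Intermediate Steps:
$X = -3$ ($X = -3 + 0 = -3$)
$X 9 + 42 = \left(-3\right) 9 + 42 = -27 + 42 = 15$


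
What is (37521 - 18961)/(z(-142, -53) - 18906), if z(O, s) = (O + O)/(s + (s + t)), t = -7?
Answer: -1048640/1068047 ≈ -0.98183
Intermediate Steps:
z(O, s) = 2*O/(-7 + 2*s) (z(O, s) = (O + O)/(s + (s - 7)) = (2*O)/(s + (-7 + s)) = (2*O)/(-7 + 2*s) = 2*O/(-7 + 2*s))
(37521 - 18961)/(z(-142, -53) - 18906) = (37521 - 18961)/(2*(-142)/(-7 + 2*(-53)) - 18906) = 18560/(2*(-142)/(-7 - 106) - 18906) = 18560/(2*(-142)/(-113) - 18906) = 18560/(2*(-142)*(-1/113) - 18906) = 18560/(284/113 - 18906) = 18560/(-2136094/113) = 18560*(-113/2136094) = -1048640/1068047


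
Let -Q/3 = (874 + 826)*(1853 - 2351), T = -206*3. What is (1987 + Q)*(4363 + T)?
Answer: 9518992315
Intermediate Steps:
T = -618
Q = 2539800 (Q = -3*(874 + 826)*(1853 - 2351) = -5100*(-498) = -3*(-846600) = 2539800)
(1987 + Q)*(4363 + T) = (1987 + 2539800)*(4363 - 618) = 2541787*3745 = 9518992315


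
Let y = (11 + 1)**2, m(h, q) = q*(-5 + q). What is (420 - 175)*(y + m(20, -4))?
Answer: 44100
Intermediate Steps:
y = 144 (y = 12**2 = 144)
(420 - 175)*(y + m(20, -4)) = (420 - 175)*(144 - 4*(-5 - 4)) = 245*(144 - 4*(-9)) = 245*(144 + 36) = 245*180 = 44100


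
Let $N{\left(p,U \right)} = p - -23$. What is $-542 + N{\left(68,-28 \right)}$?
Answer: $-451$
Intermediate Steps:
$N{\left(p,U \right)} = 23 + p$ ($N{\left(p,U \right)} = p + 23 = 23 + p$)
$-542 + N{\left(68,-28 \right)} = -542 + \left(23 + 68\right) = -542 + 91 = -451$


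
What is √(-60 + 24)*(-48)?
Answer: -288*I ≈ -288.0*I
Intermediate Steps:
√(-60 + 24)*(-48) = √(-36)*(-48) = (6*I)*(-48) = -288*I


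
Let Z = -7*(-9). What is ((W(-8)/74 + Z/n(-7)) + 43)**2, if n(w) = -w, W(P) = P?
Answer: 3686400/1369 ≈ 2692.8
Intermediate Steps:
Z = 63
((W(-8)/74 + Z/n(-7)) + 43)**2 = ((-8/74 + 63/((-1*(-7)))) + 43)**2 = ((-8*1/74 + 63/7) + 43)**2 = ((-4/37 + 63*(1/7)) + 43)**2 = ((-4/37 + 9) + 43)**2 = (329/37 + 43)**2 = (1920/37)**2 = 3686400/1369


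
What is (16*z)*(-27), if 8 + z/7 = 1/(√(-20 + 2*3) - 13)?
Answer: 1488816/61 + 1008*I*√14/61 ≈ 24407.0 + 61.829*I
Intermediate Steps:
z = -56 + 7/(-13 + I*√14) (z = -56 + 7/(√(-20 + 2*3) - 13) = -56 + 7/(√(-20 + 6) - 13) = -56 + 7/(√(-14) - 13) = -56 + 7/(I*√14 - 13) = -56 + 7/(-13 + I*√14) ≈ -56.497 - 0.14312*I)
(16*z)*(-27) = (16*(-10339/183 - 7*I*√14/183))*(-27) = (-165424/183 - 112*I*√14/183)*(-27) = 1488816/61 + 1008*I*√14/61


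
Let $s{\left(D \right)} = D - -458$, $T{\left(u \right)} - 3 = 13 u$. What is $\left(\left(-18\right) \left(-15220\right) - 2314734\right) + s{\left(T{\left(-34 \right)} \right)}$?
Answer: $-2040755$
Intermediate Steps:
$T{\left(u \right)} = 3 + 13 u$
$s{\left(D \right)} = 458 + D$ ($s{\left(D \right)} = D + 458 = 458 + D$)
$\left(\left(-18\right) \left(-15220\right) - 2314734\right) + s{\left(T{\left(-34 \right)} \right)} = \left(\left(-18\right) \left(-15220\right) - 2314734\right) + \left(458 + \left(3 + 13 \left(-34\right)\right)\right) = \left(273960 - 2314734\right) + \left(458 + \left(3 - 442\right)\right) = -2040774 + \left(458 - 439\right) = -2040774 + 19 = -2040755$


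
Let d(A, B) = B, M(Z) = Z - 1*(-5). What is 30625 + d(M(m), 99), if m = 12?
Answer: 30724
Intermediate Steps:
M(Z) = 5 + Z (M(Z) = Z + 5 = 5 + Z)
30625 + d(M(m), 99) = 30625 + 99 = 30724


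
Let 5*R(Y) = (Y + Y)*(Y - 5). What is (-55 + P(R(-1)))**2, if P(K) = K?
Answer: 69169/25 ≈ 2766.8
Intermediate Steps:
R(Y) = 2*Y*(-5 + Y)/5 (R(Y) = ((Y + Y)*(Y - 5))/5 = ((2*Y)*(-5 + Y))/5 = (2*Y*(-5 + Y))/5 = 2*Y*(-5 + Y)/5)
(-55 + P(R(-1)))**2 = (-55 + (2/5)*(-1)*(-5 - 1))**2 = (-55 + (2/5)*(-1)*(-6))**2 = (-55 + 12/5)**2 = (-263/5)**2 = 69169/25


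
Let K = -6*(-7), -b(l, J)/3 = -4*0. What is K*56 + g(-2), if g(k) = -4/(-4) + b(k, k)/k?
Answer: 2353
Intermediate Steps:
b(l, J) = 0 (b(l, J) = -(-12)*0 = -3*0 = 0)
K = 42
g(k) = 1 (g(k) = -4/(-4) + 0/k = -4*(-¼) + 0 = 1 + 0 = 1)
K*56 + g(-2) = 42*56 + 1 = 2352 + 1 = 2353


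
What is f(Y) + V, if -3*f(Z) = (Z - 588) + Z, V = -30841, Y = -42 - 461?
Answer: -90929/3 ≈ -30310.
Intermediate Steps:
Y = -503
f(Z) = 196 - 2*Z/3 (f(Z) = -((Z - 588) + Z)/3 = -((-588 + Z) + Z)/3 = -(-588 + 2*Z)/3 = 196 - 2*Z/3)
f(Y) + V = (196 - ⅔*(-503)) - 30841 = (196 + 1006/3) - 30841 = 1594/3 - 30841 = -90929/3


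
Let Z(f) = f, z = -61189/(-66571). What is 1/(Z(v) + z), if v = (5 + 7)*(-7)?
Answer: -66571/5530775 ≈ -0.012036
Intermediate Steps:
v = -84 (v = 12*(-7) = -84)
z = 61189/66571 (z = -61189*(-1/66571) = 61189/66571 ≈ 0.91915)
1/(Z(v) + z) = 1/(-84 + 61189/66571) = 1/(-5530775/66571) = -66571/5530775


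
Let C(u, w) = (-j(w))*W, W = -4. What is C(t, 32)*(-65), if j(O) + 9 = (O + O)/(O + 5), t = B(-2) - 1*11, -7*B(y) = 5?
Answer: 69940/37 ≈ 1890.3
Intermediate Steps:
B(y) = -5/7 (B(y) = -1/7*5 = -5/7)
t = -82/7 (t = -5/7 - 1*11 = -5/7 - 11 = -82/7 ≈ -11.714)
j(O) = -9 + 2*O/(5 + O) (j(O) = -9 + (O + O)/(O + 5) = -9 + (2*O)/(5 + O) = -9 + 2*O/(5 + O))
C(u, w) = 4*(-45 - 7*w)/(5 + w) (C(u, w) = -(-45 - 7*w)/(5 + w)*(-4) = 4*(-45 - 7*w)/(5 + w))
C(t, 32)*(-65) = (4*(-45 - 7*32)/(5 + 32))*(-65) = (4*(-45 - 224)/37)*(-65) = (4*(1/37)*(-269))*(-65) = -1076/37*(-65) = 69940/37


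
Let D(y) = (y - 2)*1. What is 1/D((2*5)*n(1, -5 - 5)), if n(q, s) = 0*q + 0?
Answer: -½ ≈ -0.50000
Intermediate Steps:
n(q, s) = 0 (n(q, s) = 0 + 0 = 0)
D(y) = -2 + y (D(y) = (-2 + y)*1 = -2 + y)
1/D((2*5)*n(1, -5 - 5)) = 1/(-2 + (2*5)*0) = 1/(-2 + 10*0) = 1/(-2 + 0) = 1/(-2) = -½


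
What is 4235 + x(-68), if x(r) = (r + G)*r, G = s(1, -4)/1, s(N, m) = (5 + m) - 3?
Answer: 8995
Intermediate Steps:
s(N, m) = 2 + m
G = -2 (G = (2 - 4)/1 = -2*1 = -2)
x(r) = r*(-2 + r) (x(r) = (r - 2)*r = (-2 + r)*r = r*(-2 + r))
4235 + x(-68) = 4235 - 68*(-2 - 68) = 4235 - 68*(-70) = 4235 + 4760 = 8995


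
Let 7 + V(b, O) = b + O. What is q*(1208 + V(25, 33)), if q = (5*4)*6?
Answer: 151080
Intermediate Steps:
V(b, O) = -7 + O + b (V(b, O) = -7 + (b + O) = -7 + (O + b) = -7 + O + b)
q = 120 (q = 20*6 = 120)
q*(1208 + V(25, 33)) = 120*(1208 + (-7 + 33 + 25)) = 120*(1208 + 51) = 120*1259 = 151080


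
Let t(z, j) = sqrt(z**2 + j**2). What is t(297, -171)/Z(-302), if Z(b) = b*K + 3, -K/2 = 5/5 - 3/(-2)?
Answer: 45*sqrt(58)/1513 ≈ 0.22651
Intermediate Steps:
t(z, j) = sqrt(j**2 + z**2)
K = -5 (K = -2*(5/5 - 3/(-2)) = -2*(5*(1/5) - 3*(-1/2)) = -2*(1 + 3/2) = -2*5/2 = -5)
Z(b) = 3 - 5*b (Z(b) = b*(-5) + 3 = -5*b + 3 = 3 - 5*b)
t(297, -171)/Z(-302) = sqrt((-171)**2 + 297**2)/(3 - 5*(-302)) = sqrt(29241 + 88209)/(3 + 1510) = sqrt(117450)/1513 = (45*sqrt(58))*(1/1513) = 45*sqrt(58)/1513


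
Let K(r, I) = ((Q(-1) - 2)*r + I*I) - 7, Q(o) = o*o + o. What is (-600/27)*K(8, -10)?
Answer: -15400/9 ≈ -1711.1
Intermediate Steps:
Q(o) = o + o² (Q(o) = o² + o = o + o²)
K(r, I) = -7 + I² - 2*r (K(r, I) = ((-(1 - 1) - 2)*r + I*I) - 7 = ((-1*0 - 2)*r + I²) - 7 = ((0 - 2)*r + I²) - 7 = (-2*r + I²) - 7 = (I² - 2*r) - 7 = -7 + I² - 2*r)
(-600/27)*K(8, -10) = (-600/27)*(-7 + (-10)² - 2*8) = (-600*1/27)*(-7 + 100 - 16) = -200/9*77 = -15400/9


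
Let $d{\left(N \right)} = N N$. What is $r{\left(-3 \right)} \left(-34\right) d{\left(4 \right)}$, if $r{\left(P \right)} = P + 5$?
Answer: $-1088$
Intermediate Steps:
$r{\left(P \right)} = 5 + P$
$d{\left(N \right)} = N^{2}$
$r{\left(-3 \right)} \left(-34\right) d{\left(4 \right)} = \left(5 - 3\right) \left(-34\right) 4^{2} = 2 \left(-34\right) 16 = \left(-68\right) 16 = -1088$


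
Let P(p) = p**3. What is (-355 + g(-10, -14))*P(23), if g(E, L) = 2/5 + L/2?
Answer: -21997936/5 ≈ -4.3996e+6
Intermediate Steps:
g(E, L) = 2/5 + L/2 (g(E, L) = 2*(1/5) + L*(1/2) = 2/5 + L/2)
(-355 + g(-10, -14))*P(23) = (-355 + (2/5 + (1/2)*(-14)))*23**3 = (-355 + (2/5 - 7))*12167 = (-355 - 33/5)*12167 = -1808/5*12167 = -21997936/5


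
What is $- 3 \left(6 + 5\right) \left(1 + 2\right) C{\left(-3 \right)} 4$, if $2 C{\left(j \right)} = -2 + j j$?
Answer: $-1386$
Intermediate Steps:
$C{\left(j \right)} = -1 + \frac{j^{2}}{2}$ ($C{\left(j \right)} = \frac{-2 + j j}{2} = \frac{-2 + j^{2}}{2} = -1 + \frac{j^{2}}{2}$)
$- 3 \left(6 + 5\right) \left(1 + 2\right) C{\left(-3 \right)} 4 = - 3 \left(6 + 5\right) \left(1 + 2\right) \left(-1 + \frac{\left(-3\right)^{2}}{2}\right) 4 = \left(-3\right) 11 \cdot 3 \left(-1 + \frac{1}{2} \cdot 9\right) 4 = \left(-33\right) 3 \left(-1 + \frac{9}{2}\right) 4 = - 99 \cdot \frac{7}{2} \cdot 4 = \left(-99\right) 14 = -1386$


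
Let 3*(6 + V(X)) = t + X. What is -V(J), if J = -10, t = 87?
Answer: -59/3 ≈ -19.667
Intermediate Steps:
V(X) = 23 + X/3 (V(X) = -6 + (87 + X)/3 = -6 + (29 + X/3) = 23 + X/3)
-V(J) = -(23 + (⅓)*(-10)) = -(23 - 10/3) = -1*59/3 = -59/3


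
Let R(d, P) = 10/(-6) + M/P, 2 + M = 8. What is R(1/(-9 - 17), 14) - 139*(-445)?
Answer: 1298929/21 ≈ 61854.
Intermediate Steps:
M = 6 (M = -2 + 8 = 6)
R(d, P) = -5/3 + 6/P (R(d, P) = 10/(-6) + 6/P = 10*(-⅙) + 6/P = -5/3 + 6/P)
R(1/(-9 - 17), 14) - 139*(-445) = (-5/3 + 6/14) - 139*(-445) = (-5/3 + 6*(1/14)) + 61855 = (-5/3 + 3/7) + 61855 = -26/21 + 61855 = 1298929/21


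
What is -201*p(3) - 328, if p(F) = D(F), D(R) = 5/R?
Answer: -663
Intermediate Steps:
p(F) = 5/F
-201*p(3) - 328 = -1005/3 - 328 = -201*5/3 - 328 = -335 - 328 = -663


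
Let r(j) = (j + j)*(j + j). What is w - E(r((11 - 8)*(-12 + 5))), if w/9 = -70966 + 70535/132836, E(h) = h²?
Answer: -498186171225/132836 ≈ -3.7504e+6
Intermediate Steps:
r(j) = 4*j² (r(j) = (2*j)*(2*j) = 4*j²)
w = -84840921369/132836 (w = 9*(-70966 + 70535/132836) = 9*(-9426769041/132836) = -84840921369/132836 ≈ -6.3869e+5)
w - E(r((11 - 8)*(-12 + 5))) = -84840921369/132836 - (4*((11 - 8)*(-12 + 5))²)² = -84840921369/132836 - (4*(3*(-7))²)² = -84840921369/132836 - (4*(-21)²)² = -84840921369/132836 - (4*441)² = -84840921369/132836 - 1*1764² = -84840921369/132836 - 1*3111696 = -84840921369/132836 - 3111696 = -498186171225/132836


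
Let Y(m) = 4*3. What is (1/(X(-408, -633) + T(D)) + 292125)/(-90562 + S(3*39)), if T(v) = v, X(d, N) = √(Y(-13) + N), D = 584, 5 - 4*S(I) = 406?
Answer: 4*(-876375*√69 + 170601001*I)/(362649*(-584*I + 3*√69)) ≈ -3.2221 + 8.1491e-10*I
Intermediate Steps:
S(I) = -401/4 (S(I) = 5/4 - ¼*406 = 5/4 - 203/2 = -401/4)
Y(m) = 12
X(d, N) = √(12 + N)
(1/(X(-408, -633) + T(D)) + 292125)/(-90562 + S(3*39)) = (1/(√(12 - 633) + 584) + 292125)/(-90562 - 401/4) = (1/(√(-621) + 584) + 292125)/(-362649/4) = (1/(3*I*√69 + 584) + 292125)*(-4/362649) = (1/(584 + 3*I*√69) + 292125)*(-4/362649) = (292125 + 1/(584 + 3*I*√69))*(-4/362649) = -389500/120883 - 4/(362649*(584 + 3*I*√69))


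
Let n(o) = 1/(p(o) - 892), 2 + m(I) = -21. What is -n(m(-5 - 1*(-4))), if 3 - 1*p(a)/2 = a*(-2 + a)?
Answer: 1/2036 ≈ 0.00049116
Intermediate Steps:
p(a) = 6 - 2*a*(-2 + a)
m(I) = -23 (m(I) = -2 - 21 = -23)
n(o) = 1/(-886 - 2*o² + 4*o) (n(o) = 1/((6 - 2*o² + 4*o) - 892) = 1/(-886 - 2*o² + 4*o))
-n(m(-5 - 1*(-4))) = -(-1)/(886 - 4*(-23) + 2*(-23)²) = -(-1)/(886 + 92 + 2*529) = -(-1)/(886 + 92 + 1058) = -(-1)/2036 = -1*(-1/2036) = 1/2036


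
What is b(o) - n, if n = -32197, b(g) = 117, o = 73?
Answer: 32314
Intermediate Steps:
b(o) - n = 117 - 1*(-32197) = 117 + 32197 = 32314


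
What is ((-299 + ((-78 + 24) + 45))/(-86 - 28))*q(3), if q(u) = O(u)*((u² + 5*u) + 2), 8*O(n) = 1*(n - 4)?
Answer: -1001/114 ≈ -8.7807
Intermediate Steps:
O(n) = -½ + n/8 (O(n) = (1*(n - 4))/8 = (1*(-4 + n))/8 = (-4 + n)/8 = -½ + n/8)
q(u) = (-½ + u/8)*(2 + u² + 5*u) (q(u) = (-½ + u/8)*((u² + 5*u) + 2) = (-½ + u/8)*(2 + u² + 5*u))
((-299 + ((-78 + 24) + 45))/(-86 - 28))*q(3) = ((-299 + ((-78 + 24) + 45))/(-86 - 28))*((-4 + 3)*(2 + 3² + 5*3)/8) = ((-299 + (-54 + 45))/(-114))*((⅛)*(-1)*(2 + 9 + 15)) = ((-299 - 9)*(-1/114))*((⅛)*(-1)*26) = -308*(-1/114)*(-13/4) = (154/57)*(-13/4) = -1001/114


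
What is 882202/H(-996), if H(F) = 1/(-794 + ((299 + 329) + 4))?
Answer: -142916724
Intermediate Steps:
H(F) = -1/162 (H(F) = 1/(-794 + (628 + 4)) = 1/(-794 + 632) = 1/(-162) = -1/162)
882202/H(-996) = 882202/(-1/162) = 882202*(-162) = -142916724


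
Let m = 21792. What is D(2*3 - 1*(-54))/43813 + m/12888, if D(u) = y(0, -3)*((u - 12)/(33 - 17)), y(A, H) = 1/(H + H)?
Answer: 79563871/47055162 ≈ 1.6909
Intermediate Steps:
y(A, H) = 1/(2*H)
D(u) = 1/8 - u/96 (D(u) = ((1/2)/(-3))*((u - 12)/(33 - 17)) = ((1/2)*(-1/3))*((-12 + u)/16) = -(-12 + u)/(6*16) = -(-3/4 + u/16)/6 = 1/8 - u/96)
D(2*3 - 1*(-54))/43813 + m/12888 = (1/8 - (2*3 - 1*(-54))/96)/43813 + 21792/12888 = (1/8 - (6 + 54)/96)*(1/43813) + 21792*(1/12888) = (1/8 - 1/96*60)*(1/43813) + 908/537 = (1/8 - 5/8)*(1/43813) + 908/537 = -1/2*1/43813 + 908/537 = -1/87626 + 908/537 = 79563871/47055162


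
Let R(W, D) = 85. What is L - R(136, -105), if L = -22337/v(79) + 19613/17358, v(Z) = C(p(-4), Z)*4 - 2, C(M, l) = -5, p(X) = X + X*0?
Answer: 8084038/8679 ≈ 931.45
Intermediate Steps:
p(X) = X (p(X) = X + 0 = X)
v(Z) = -22 (v(Z) = -5*4 - 2 = -20 - 2 = -22)
L = 8821753/8679 (L = -22337/(-22) + 19613/17358 = -22337*(-1/22) + 19613*(1/17358) = 22337/22 + 1783/1578 = 8821753/8679 ≈ 1016.4)
L - R(136, -105) = 8821753/8679 - 1*85 = 8821753/8679 - 85 = 8084038/8679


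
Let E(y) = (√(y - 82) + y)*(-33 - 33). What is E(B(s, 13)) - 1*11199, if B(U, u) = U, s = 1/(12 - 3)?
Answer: -33619/3 - 22*I*√737 ≈ -11206.0 - 597.25*I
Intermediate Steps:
s = ⅑ (s = 1/9 = ⅑ ≈ 0.11111)
E(y) = -66*y - 66*√(-82 + y) (E(y) = (√(-82 + y) + y)*(-66) = (y + √(-82 + y))*(-66) = -66*y - 66*√(-82 + y))
E(B(s, 13)) - 1*11199 = (-66*⅑ - 66*√(-82 + ⅑)) - 1*11199 = (-22/3 - 22*I*√737) - 11199 = -33619/3 - 22*I*√737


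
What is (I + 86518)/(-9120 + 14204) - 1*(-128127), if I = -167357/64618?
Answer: 42097604963591/328517912 ≈ 1.2814e+5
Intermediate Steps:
I = -167357/64618 (I = -167357*1/64618 = -167357/64618 ≈ -2.5899)
(I + 86518)/(-9120 + 14204) - 1*(-128127) = (-167357/64618 + 86518)/(-9120 + 14204) - 1*(-128127) = (5590452767/64618)/5084 + 128127 = (5590452767/64618)*(1/5084) + 128127 = 5590452767/328517912 + 128127 = 42097604963591/328517912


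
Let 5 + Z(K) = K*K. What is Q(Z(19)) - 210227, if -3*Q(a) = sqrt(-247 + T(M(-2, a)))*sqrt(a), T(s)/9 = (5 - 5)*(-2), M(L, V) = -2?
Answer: -210227 - 2*I*sqrt(21983)/3 ≈ -2.1023e+5 - 98.844*I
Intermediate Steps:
T(s) = 0 (T(s) = 9*((5 - 5)*(-2)) = 9*(0*(-2)) = 9*0 = 0)
Z(K) = -5 + K**2 (Z(K) = -5 + K*K = -5 + K**2)
Q(a) = -I*sqrt(247)*sqrt(a)/3 (Q(a) = -sqrt(-247 + 0)*sqrt(a)/3 = -sqrt(-247)*sqrt(a)/3 = -I*sqrt(247)*sqrt(a)/3)
Q(Z(19)) - 210227 = -I*sqrt(247)*sqrt(-5 + 19**2)/3 - 210227 = -I*sqrt(247)*sqrt(-5 + 361)/3 - 210227 = -I*sqrt(247)*sqrt(356)/3 - 210227 = -I*sqrt(247)*2*sqrt(89)/3 - 210227 = -2*I*sqrt(21983)/3 - 210227 = -210227 - 2*I*sqrt(21983)/3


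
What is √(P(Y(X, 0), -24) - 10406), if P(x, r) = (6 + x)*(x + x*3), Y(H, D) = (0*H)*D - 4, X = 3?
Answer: I*√10438 ≈ 102.17*I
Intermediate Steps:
Y(H, D) = -4 (Y(H, D) = 0*D - 4 = 0 - 4 = -4)
P(x, r) = 4*x*(6 + x) (P(x, r) = (6 + x)*(x + 3*x) = (6 + x)*(4*x) = 4*x*(6 + x))
√(P(Y(X, 0), -24) - 10406) = √(4*(-4)*(6 - 4) - 10406) = √(4*(-4)*2 - 10406) = √(-32 - 10406) = √(-10438) = I*√10438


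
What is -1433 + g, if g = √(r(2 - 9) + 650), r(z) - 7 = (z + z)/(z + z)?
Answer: -1433 + √658 ≈ -1407.3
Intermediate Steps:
r(z) = 8 (r(z) = 7 + (z + z)/(z + z) = 7 + (2*z)/((2*z)) = 7 + (2*z)*(1/(2*z)) = 7 + 1 = 8)
g = √658 (g = √(8 + 650) = √658 ≈ 25.652)
-1433 + g = -1433 + √658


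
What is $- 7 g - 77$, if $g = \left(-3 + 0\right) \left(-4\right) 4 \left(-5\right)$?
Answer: $1603$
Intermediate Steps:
$g = -240$ ($g = \left(-3\right) \left(-4\right) 4 \left(-5\right) = 12 \cdot 4 \left(-5\right) = 48 \left(-5\right) = -240$)
$- 7 g - 77 = \left(-7\right) \left(-240\right) - 77 = 1680 - 77 = 1603$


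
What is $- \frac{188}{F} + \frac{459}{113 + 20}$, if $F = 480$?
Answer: $\frac{48829}{15960} \approx 3.0595$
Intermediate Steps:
$- \frac{188}{F} + \frac{459}{113 + 20} = - \frac{188}{480} + \frac{459}{113 + 20} = \left(-188\right) \frac{1}{480} + \frac{459}{133} = - \frac{47}{120} + 459 \cdot \frac{1}{133} = - \frac{47}{120} + \frac{459}{133} = \frac{48829}{15960}$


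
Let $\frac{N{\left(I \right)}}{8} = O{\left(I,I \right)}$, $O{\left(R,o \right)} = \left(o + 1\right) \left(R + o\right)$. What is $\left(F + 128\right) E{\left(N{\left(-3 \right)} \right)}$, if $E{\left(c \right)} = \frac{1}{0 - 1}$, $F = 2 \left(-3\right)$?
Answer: $-122$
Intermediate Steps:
$O{\left(R,o \right)} = \left(1 + o\right) \left(R + o\right)$
$N{\left(I \right)} = 16 I + 16 I^{2}$ ($N{\left(I \right)} = 8 \left(I + I + I^{2} + I I\right) = 8 \left(I + I + I^{2} + I^{2}\right) = 8 \left(2 I + 2 I^{2}\right) = 16 I + 16 I^{2}$)
$F = -6$
$E{\left(c \right)} = -1$ ($E{\left(c \right)} = \frac{1}{-1} = -1$)
$\left(F + 128\right) E{\left(N{\left(-3 \right)} \right)} = \left(-6 + 128\right) \left(-1\right) = 122 \left(-1\right) = -122$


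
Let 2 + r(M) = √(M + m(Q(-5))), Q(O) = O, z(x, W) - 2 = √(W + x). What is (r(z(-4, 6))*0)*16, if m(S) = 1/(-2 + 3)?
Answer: 0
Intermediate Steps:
z(x, W) = 2 + √(W + x)
m(S) = 1 (m(S) = 1/1 = 1)
r(M) = -2 + √(1 + M) (r(M) = -2 + √(M + 1) = -2 + √(1 + M))
(r(z(-4, 6))*0)*16 = ((-2 + √(1 + (2 + √(6 - 4))))*0)*16 = ((-2 + √(1 + (2 + √2)))*0)*16 = ((-2 + √(3 + √2))*0)*16 = 0*16 = 0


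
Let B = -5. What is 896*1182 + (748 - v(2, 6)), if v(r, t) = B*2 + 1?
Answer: 1059829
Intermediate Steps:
v(r, t) = -9 (v(r, t) = -5*2 + 1 = -10 + 1 = -9)
896*1182 + (748 - v(2, 6)) = 896*1182 + (748 - 1*(-9)) = 1059072 + (748 + 9) = 1059072 + 757 = 1059829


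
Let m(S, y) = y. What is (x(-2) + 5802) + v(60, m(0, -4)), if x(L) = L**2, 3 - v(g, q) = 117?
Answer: 5692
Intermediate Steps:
v(g, q) = -114 (v(g, q) = 3 - 1*117 = 3 - 117 = -114)
(x(-2) + 5802) + v(60, m(0, -4)) = ((-2)**2 + 5802) - 114 = (4 + 5802) - 114 = 5806 - 114 = 5692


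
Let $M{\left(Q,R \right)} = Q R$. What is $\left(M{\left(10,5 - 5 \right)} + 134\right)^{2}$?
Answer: $17956$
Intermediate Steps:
$\left(M{\left(10,5 - 5 \right)} + 134\right)^{2} = \left(10 \left(5 - 5\right) + 134\right)^{2} = \left(10 \cdot 0 + 134\right)^{2} = \left(0 + 134\right)^{2} = 134^{2} = 17956$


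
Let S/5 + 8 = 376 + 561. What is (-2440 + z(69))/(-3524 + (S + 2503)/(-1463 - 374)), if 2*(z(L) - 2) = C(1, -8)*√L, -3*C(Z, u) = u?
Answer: 2239303/3240368 - 1837*√69/4860552 ≈ 0.68793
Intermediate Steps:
S = 4645 (S = -40 + 5*(376 + 561) = -40 + 5*937 = -40 + 4685 = 4645)
C(Z, u) = -u/3
z(L) = 2 + 4*√L/3 (z(L) = 2 + ((-⅓*(-8))*√L)/2 = 2 + (8*√L/3)/2 = 2 + 4*√L/3)
(-2440 + z(69))/(-3524 + (S + 2503)/(-1463 - 374)) = (-2440 + (2 + 4*√69/3))/(-3524 + (4645 + 2503)/(-1463 - 374)) = (-2438 + 4*√69/3)/(-3524 + 7148/(-1837)) = (-2438 + 4*√69/3)/(-3524 + 7148*(-1/1837)) = (-2438 + 4*√69/3)/(-3524 - 7148/1837) = (-2438 + 4*√69/3)/(-6480736/1837) = (-2438 + 4*√69/3)*(-1837/6480736) = 2239303/3240368 - 1837*√69/4860552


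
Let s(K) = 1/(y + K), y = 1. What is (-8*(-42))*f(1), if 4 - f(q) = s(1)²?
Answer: 1260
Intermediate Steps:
s(K) = 1/(1 + K)
f(q) = 15/4 (f(q) = 4 - (1/(1 + 1))² = 4 - (1/2)² = 4 - (½)² = 4 - 1*¼ = 4 - ¼ = 15/4)
(-8*(-42))*f(1) = -8*(-42)*(15/4) = 336*(15/4) = 1260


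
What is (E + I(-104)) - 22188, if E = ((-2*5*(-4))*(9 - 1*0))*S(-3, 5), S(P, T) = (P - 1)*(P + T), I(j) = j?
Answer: -25172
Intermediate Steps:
S(P, T) = (-1 + P)*(P + T)
E = -2880 (E = ((-2*5*(-4))*(9 - 1*0))*((-3)² - 1*(-3) - 1*5 - 3*5) = ((-10*(-4))*(9 + 0))*(9 + 3 - 5 - 15) = (40*9)*(-8) = 360*(-8) = -2880)
(E + I(-104)) - 22188 = (-2880 - 104) - 22188 = -2984 - 22188 = -25172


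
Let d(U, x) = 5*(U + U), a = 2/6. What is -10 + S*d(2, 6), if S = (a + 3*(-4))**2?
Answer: 24410/9 ≈ 2712.2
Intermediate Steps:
a = 1/3 (a = 2*(1/6) = 1/3 ≈ 0.33333)
d(U, x) = 10*U (d(U, x) = 5*(2*U) = 10*U)
S = 1225/9 (S = (1/3 + 3*(-4))**2 = (1/3 - 12)**2 = (-35/3)**2 = 1225/9 ≈ 136.11)
-10 + S*d(2, 6) = -10 + 1225*(10*2)/9 = -10 + (1225/9)*20 = -10 + 24500/9 = 24410/9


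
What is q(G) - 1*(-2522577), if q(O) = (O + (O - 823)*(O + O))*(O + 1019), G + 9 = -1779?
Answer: -7176206235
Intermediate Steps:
G = -1788 (G = -9 - 1779 = -1788)
q(O) = (1019 + O)*(O + 2*O*(-823 + O)) (q(O) = (O + (-823 + O)*(2*O))*(1019 + O) = (O + 2*O*(-823 + O))*(1019 + O) = (1019 + O)*(O + 2*O*(-823 + O)))
q(G) - 1*(-2522577) = -1788*(-1676255 + 2*(-1788)² + 393*(-1788)) - 1*(-2522577) = -1788*(-1676255 + 2*3196944 - 702684) + 2522577 = -1788*(-1676255 + 6393888 - 702684) + 2522577 = -1788*4014949 + 2522577 = -7178728812 + 2522577 = -7176206235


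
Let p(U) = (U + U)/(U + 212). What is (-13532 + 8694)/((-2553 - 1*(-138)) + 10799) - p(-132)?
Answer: 57073/20960 ≈ 2.7229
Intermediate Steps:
p(U) = 2*U/(212 + U) (p(U) = (2*U)/(212 + U) = 2*U/(212 + U))
(-13532 + 8694)/((-2553 - 1*(-138)) + 10799) - p(-132) = (-13532 + 8694)/((-2553 - 1*(-138)) + 10799) - 2*(-132)/(212 - 132) = -4838/((-2553 + 138) + 10799) - 2*(-132)/80 = -4838/(-2415 + 10799) - 2*(-132)/80 = -4838/8384 - 1*(-33/10) = -4838*1/8384 + 33/10 = -2419/4192 + 33/10 = 57073/20960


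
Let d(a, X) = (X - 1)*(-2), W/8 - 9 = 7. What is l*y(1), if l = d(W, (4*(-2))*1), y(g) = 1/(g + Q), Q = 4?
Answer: 18/5 ≈ 3.6000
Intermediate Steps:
W = 128 (W = 72 + 8*7 = 72 + 56 = 128)
d(a, X) = 2 - 2*X (d(a, X) = (-1 + X)*(-2) = 2 - 2*X)
y(g) = 1/(4 + g) (y(g) = 1/(g + 4) = 1/(4 + g))
l = 18 (l = 2 - 2*4*(-2) = 2 - (-16) = 2 - 2*(-8) = 2 + 16 = 18)
l*y(1) = 18/(4 + 1) = 18/5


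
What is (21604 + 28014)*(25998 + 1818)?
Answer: 1380174288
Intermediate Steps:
(21604 + 28014)*(25998 + 1818) = 49618*27816 = 1380174288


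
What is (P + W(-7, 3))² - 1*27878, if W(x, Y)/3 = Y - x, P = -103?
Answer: -22549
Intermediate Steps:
W(x, Y) = -3*x + 3*Y (W(x, Y) = 3*(Y - x) = -3*x + 3*Y)
(P + W(-7, 3))² - 1*27878 = (-103 + (-3*(-7) + 3*3))² - 1*27878 = (-103 + (21 + 9))² - 27878 = (-103 + 30)² - 27878 = (-73)² - 27878 = 5329 - 27878 = -22549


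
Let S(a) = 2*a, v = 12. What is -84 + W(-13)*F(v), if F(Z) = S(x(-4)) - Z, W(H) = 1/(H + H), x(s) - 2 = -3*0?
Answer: -1088/13 ≈ -83.692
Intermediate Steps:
x(s) = 2 (x(s) = 2 - 3*0 = 2 + 0 = 2)
W(H) = 1/(2*H)
F(Z) = 4 - Z (F(Z) = 2*2 - Z = 4 - Z)
-84 + W(-13)*F(v) = -84 + ((½)/(-13))*(4 - 1*12) = -84 + ((½)*(-1/13))*(4 - 12) = -84 - 1/26*(-8) = -84 + 4/13 = -1088/13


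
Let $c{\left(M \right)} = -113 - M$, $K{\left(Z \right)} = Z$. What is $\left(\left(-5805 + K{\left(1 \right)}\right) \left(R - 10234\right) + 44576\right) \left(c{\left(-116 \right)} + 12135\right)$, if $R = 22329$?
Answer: $-851539010952$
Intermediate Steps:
$\left(\left(-5805 + K{\left(1 \right)}\right) \left(R - 10234\right) + 44576\right) \left(c{\left(-116 \right)} + 12135\right) = \left(\left(-5805 + 1\right) \left(22329 - 10234\right) + 44576\right) \left(\left(-113 - -116\right) + 12135\right) = \left(\left(-5804\right) 12095 + 44576\right) \left(\left(-113 + 116\right) + 12135\right) = \left(-70199380 + 44576\right) \left(3 + 12135\right) = \left(-70154804\right) 12138 = -851539010952$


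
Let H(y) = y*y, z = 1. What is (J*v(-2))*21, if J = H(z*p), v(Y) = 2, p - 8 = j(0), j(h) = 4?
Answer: 6048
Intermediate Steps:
p = 12 (p = 8 + 4 = 12)
H(y) = y²
J = 144 (J = (1*12)² = 12² = 144)
(J*v(-2))*21 = (144*2)*21 = 288*21 = 6048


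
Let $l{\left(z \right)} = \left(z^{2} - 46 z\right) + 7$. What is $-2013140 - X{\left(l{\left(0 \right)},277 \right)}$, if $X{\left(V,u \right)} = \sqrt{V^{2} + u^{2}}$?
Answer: $-2013140 - \sqrt{76778} \approx -2.0134 \cdot 10^{6}$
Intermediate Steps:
$l{\left(z \right)} = 7 + z^{2} - 46 z$
$-2013140 - X{\left(l{\left(0 \right)},277 \right)} = -2013140 - \sqrt{\left(7 + 0^{2} - 0\right)^{2} + 277^{2}} = -2013140 - \sqrt{\left(7 + 0 + 0\right)^{2} + 76729} = -2013140 - \sqrt{7^{2} + 76729} = -2013140 - \sqrt{49 + 76729} = -2013140 - \sqrt{76778}$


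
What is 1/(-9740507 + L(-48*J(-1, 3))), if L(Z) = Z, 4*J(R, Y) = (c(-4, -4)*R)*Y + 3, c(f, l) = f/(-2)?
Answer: -1/9740471 ≈ -1.0266e-7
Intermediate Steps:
c(f, l) = -f/2 (c(f, l) = f*(-½) = -f/2)
J(R, Y) = ¾ + R*Y/2 (J(R, Y) = (((-½*(-4))*R)*Y + 3)/4 = ((2*R)*Y + 3)/4 = (2*R*Y + 3)/4 = (3 + 2*R*Y)/4 = ¾ + R*Y/2)
1/(-9740507 + L(-48*J(-1, 3))) = 1/(-9740507 - 48*(¾ + (½)*(-1)*3)) = 1/(-9740507 - 48*(¾ - 3/2)) = 1/(-9740507 - 48*(-¾)) = 1/(-9740507 + 36) = 1/(-9740471) = -1/9740471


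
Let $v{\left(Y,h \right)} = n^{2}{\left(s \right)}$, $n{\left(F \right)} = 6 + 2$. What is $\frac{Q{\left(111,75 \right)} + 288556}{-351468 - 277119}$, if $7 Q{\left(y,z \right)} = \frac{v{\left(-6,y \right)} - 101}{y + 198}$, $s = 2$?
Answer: $- \frac{20133761}{43859151} \approx -0.45905$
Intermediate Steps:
$n{\left(F \right)} = 8$
$v{\left(Y,h \right)} = 64$ ($v{\left(Y,h \right)} = 8^{2} = 64$)
$Q{\left(y,z \right)} = - \frac{37}{7 \left(198 + y\right)}$ ($Q{\left(y,z \right)} = \frac{\left(64 - 101\right) \frac{1}{y + 198}}{7} = \frac{\left(-37\right) \frac{1}{198 + y}}{7} = - \frac{37}{7 \left(198 + y\right)}$)
$\frac{Q{\left(111,75 \right)} + 288556}{-351468 - 277119} = \frac{- \frac{37}{1386 + 7 \cdot 111} + 288556}{-351468 - 277119} = \frac{- \frac{37}{1386 + 777} + 288556}{-628587} = \left(- \frac{37}{2163} + 288556\right) \left(- \frac{1}{628587}\right) = \frac{624146591}{2163} \left(- \frac{1}{628587}\right) = - \frac{20133761}{43859151}$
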